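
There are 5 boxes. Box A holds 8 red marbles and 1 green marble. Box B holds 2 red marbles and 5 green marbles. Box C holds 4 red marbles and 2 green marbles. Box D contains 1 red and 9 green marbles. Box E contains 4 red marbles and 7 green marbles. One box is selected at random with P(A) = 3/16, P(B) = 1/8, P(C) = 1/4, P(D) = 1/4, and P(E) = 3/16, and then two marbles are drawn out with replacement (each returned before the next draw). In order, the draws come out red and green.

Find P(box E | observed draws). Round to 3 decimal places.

Under each hypothesis, the probability of the observed sequence is: P(data | box A) = (8/9)(1/9) = 0.098765; P(data | box B) = (2/7)(5/7) = 0.20408; P(data | box C) = (4/6)(2/6) = 0.22222; P(data | box D) = (1/10)(9/10) = 0.09; P(data | box E) = (4/11)(7/11) = 0.2314.
Weighting by the prior gives 3/16 · 0.098765 = 0.018519, 1/8 · 0.20408 = 0.02551, 1/4 · 0.22222 = 0.055556, 1/4 · 0.09 = 0.0225, 3/16 · 0.2314 = 0.043388; these sum to 0.16547.
So P(box E | data) = (0.043388) / (0.16547) = 0.26221.

0.262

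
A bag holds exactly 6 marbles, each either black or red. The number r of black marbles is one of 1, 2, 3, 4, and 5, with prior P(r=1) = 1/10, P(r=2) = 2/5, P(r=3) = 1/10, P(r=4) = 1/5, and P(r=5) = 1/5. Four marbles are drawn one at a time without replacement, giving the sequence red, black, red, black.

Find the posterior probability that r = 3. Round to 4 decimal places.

0.2000

For each hypothesis, P(data | H) works out to: P(data | r = 1) = (5/6)(1/5)(4/4)(0/3) = 0; P(data | r = 2) = (4/6)(2/5)(3/4)(1/3) = 1/15; P(data | r = 3) = (3/6)(3/5)(2/4)(2/3) = 1/10; P(data | r = 4) = (2/6)(4/5)(1/4)(3/3) = 1/15; P(data | r = 5) = (1/6)(5/5)(0/4) = 0.
The prior-weighted likelihoods are 1/10 · 0 = 0, 2/5 · 1/15 = 2/75, 1/10 · 1/10 = 1/100, 1/5 · 1/15 = 1/75, 1/5 · 0 = 0; with total 1/20.
Therefore the posterior P(r = 3 | data) = (1/100) / (1/20) = 1/5.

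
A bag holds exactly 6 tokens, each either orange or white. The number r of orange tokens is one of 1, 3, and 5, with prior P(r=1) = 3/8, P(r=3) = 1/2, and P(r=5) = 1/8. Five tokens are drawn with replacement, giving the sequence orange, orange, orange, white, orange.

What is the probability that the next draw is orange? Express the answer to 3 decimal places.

0.626

The likelihood of the observed sequence under each hypothesis: P(data | r = 1) = (1/6)(1/6)(1/6)(5/6)(1/6) = 0.000643; P(data | r = 3) = (3/6)(3/6)(3/6)(3/6)(3/6) = 0.03125; P(data | r = 5) = (5/6)(5/6)(5/6)(1/6)(5/6) = 0.080376.
The prior-weighted likelihoods are 3/8 · 0.000643 = 0.00024113, 1/2 · 0.03125 = 0.015625, 1/8 · 0.080376 = 0.010047; summing to 0.025913.
Normalising, the posterior is P(r = 1 | data) = 0.0093052, P(r = 3 | data) = 0.60298, P(r = 5 | data) = 0.38772.
Averaging over the posterior, P(orange next | data) = (1/6)(0.0093052) + (1/2)(0.60298) + (5/6)(0.38772) = 0.62614.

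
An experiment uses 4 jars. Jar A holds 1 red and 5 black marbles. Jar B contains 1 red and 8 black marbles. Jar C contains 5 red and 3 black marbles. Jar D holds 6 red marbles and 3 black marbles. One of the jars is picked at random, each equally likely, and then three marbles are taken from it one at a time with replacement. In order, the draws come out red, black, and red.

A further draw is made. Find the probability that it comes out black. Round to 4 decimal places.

0.4056

The likelihood of the observed sequence under each hypothesis: P(data | jar A) = (1/6)(5/6)(1/6) = 0.023148; P(data | jar B) = (1/9)(8/9)(1/9) = 0.010974; P(data | jar C) = (5/8)(3/8)(5/8) = 0.14648; P(data | jar D) = (6/9)(3/9)(6/9) = 0.14815.
The prior-weighted likelihoods are 1/4 · 0.023148 = 0.005787, 1/4 · 0.010974 = 0.0027435, 1/4 · 0.14648 = 0.036621, 1/4 · 0.14815 = 0.037037; with total 0.082189.
Normalising, the posterior is P(jar A | data) = 0.070412, P(jar B | data) = 0.03338, P(jar C | data) = 0.44557, P(jar D | data) = 0.45063.
The predictive probability is P(black next | data) = (5/6)(0.070412) + (8/9)(0.03338) + (3/8)(0.44557) + (1/3)(0.45063) = 0.40565.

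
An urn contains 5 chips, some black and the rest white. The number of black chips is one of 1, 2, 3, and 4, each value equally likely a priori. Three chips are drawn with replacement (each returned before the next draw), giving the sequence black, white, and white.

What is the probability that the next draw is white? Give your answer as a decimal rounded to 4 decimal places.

Under each hypothesis, the probability of the observed sequence is: P(data | r = 1) = (1/5)(4/5)(4/5) = 16/125; P(data | r = 2) = (2/5)(3/5)(3/5) = 18/125; P(data | r = 3) = (3/5)(2/5)(2/5) = 12/125; P(data | r = 4) = (4/5)(1/5)(1/5) = 4/125.
Multiplying each by its prior: 1/4 · 16/125 = 4/125, 1/4 · 18/125 = 9/250, 1/4 · 12/125 = 3/125, 1/4 · 4/125 = 1/125; summing to 1/10.
Normalising, the posterior is P(r = 1 | data) = 8/25, P(r = 2 | data) = 9/25, P(r = 3 | data) = 6/25, P(r = 4 | data) = 2/25.
Averaging over the posterior, P(white next | data) = (4/5)(8/25) + (3/5)(9/25) + (2/5)(6/25) + (1/5)(2/25) = 73/125.

0.5840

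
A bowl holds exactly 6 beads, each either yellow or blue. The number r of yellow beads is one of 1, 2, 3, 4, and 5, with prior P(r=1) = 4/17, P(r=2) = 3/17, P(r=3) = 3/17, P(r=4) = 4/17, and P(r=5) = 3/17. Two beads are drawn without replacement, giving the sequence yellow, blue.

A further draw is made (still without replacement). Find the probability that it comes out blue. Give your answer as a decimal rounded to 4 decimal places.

Under each hypothesis, the probability of the observed sequence is: P(data | r = 1) = (1/6)(5/5) = 1/6; P(data | r = 2) = (2/6)(4/5) = 4/15; P(data | r = 3) = (3/6)(3/5) = 3/10; P(data | r = 4) = (4/6)(2/5) = 4/15; P(data | r = 5) = (5/6)(1/5) = 1/6.
The prior-weighted likelihoods are 4/17 · 1/6 = 2/51, 3/17 · 4/15 = 4/85, 3/17 · 3/10 = 9/170, 4/17 · 4/15 = 16/255, 3/17 · 1/6 = 1/34; these sum to 59/255.
Normalising, the posterior is P(r = 1 | data) = 10/59, P(r = 2 | data) = 12/59, P(r = 3 | data) = 27/118, P(r = 4 | data) = 16/59, P(r = 5 | data) = 15/118.
The predictive probability is P(blue next | data) = (1)(10/59) + (3/4)(12/59) + (1/2)(27/118) + (1/4)(16/59) + (0)(15/118) = 119/236.

0.5042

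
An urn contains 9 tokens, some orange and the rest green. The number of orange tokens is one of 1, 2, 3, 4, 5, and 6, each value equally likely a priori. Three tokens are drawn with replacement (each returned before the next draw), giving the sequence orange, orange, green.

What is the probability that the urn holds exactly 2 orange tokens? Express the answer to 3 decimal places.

The likelihood of the observed sequence under each hypothesis: P(data | r = 1) = (1/9)(1/9)(8/9) = 0.010974; P(data | r = 2) = (2/9)(2/9)(7/9) = 0.038409; P(data | r = 3) = (3/9)(3/9)(6/9) = 0.074074; P(data | r = 4) = (4/9)(4/9)(5/9) = 0.10974; P(data | r = 5) = (5/9)(5/9)(4/9) = 0.13717; P(data | r = 6) = (6/9)(6/9)(3/9) = 0.14815.
Multiplying each by its prior: 1/6 · 0.010974 = 0.001829, 1/6 · 0.038409 = 0.0064015, 1/6 · 0.074074 = 0.012346, 1/6 · 0.10974 = 0.01829, 1/6 · 0.13717 = 0.022862, 1/6 · 0.14815 = 0.024691; summing to 0.08642.
So P(r = 2 | data) = (0.0064015) / (0.08642) = 0.074074.

0.074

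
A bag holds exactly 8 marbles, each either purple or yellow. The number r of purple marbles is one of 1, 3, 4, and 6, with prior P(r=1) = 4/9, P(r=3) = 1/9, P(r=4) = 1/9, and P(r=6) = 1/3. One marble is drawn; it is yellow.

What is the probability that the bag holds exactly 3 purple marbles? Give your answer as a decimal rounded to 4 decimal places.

Compute the likelihood of this draw for each case: P(data | r = 1) = (7/8) = 7/8; P(data | r = 3) = (5/8) = 5/8; P(data | r = 4) = (4/8) = 1/2; P(data | r = 6) = (2/8) = 1/4.
Multiplying each by its prior: 4/9 · 7/8 = 7/18, 1/9 · 5/8 = 5/72, 1/9 · 1/2 = 1/18, 1/3 · 1/4 = 1/12; these sum to 43/72.
Hence P(r = 3 | data) = (5/72) / (43/72) = 5/43.

0.1163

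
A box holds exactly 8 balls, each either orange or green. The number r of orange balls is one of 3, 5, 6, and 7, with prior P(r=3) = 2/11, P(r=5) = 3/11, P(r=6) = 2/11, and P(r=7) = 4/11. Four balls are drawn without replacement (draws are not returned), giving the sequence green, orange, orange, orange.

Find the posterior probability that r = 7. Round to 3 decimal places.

Under each hypothesis, the probability of the observed sequence is: P(data | r = 3) = (5/8)(3/7)(2/6)(1/5) = 1/56; P(data | r = 5) = (3/8)(5/7)(4/6)(3/5) = 3/28; P(data | r = 6) = (2/8)(6/7)(5/6)(4/5) = 1/7; P(data | r = 7) = (1/8)(7/7)(6/6)(5/5) = 1/8.
The prior-weighted likelihoods are 2/11 · 1/56 = 1/308, 3/11 · 3/28 = 9/308, 2/11 · 1/7 = 2/77, 4/11 · 1/8 = 1/22; these sum to 8/77.
Therefore the posterior P(r = 7 | data) = (1/22) / (8/77) = 7/16.

0.438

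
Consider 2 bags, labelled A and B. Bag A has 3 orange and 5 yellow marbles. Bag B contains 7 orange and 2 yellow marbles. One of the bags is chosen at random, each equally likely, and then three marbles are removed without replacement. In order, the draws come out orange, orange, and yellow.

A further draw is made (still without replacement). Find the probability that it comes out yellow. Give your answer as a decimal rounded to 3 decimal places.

Compute the likelihood of the observed sequence for each case: P(data | bag A) = (3/8)(2/7)(5/6) = 5/56; P(data | bag B) = (7/9)(6/8)(2/7) = 1/6.
Weighting by the prior gives 1/2 · 5/56 = 5/112, 1/2 · 1/6 = 1/12; summing to 43/336.
The posterior is then P(bag A | data) = 15/43, P(bag B | data) = 28/43.
So P(yellow next | data) = Σ P(yellow next | H) P(H | data) = (4/5)(15/43) + (1/6)(28/43) = 50/129.

0.388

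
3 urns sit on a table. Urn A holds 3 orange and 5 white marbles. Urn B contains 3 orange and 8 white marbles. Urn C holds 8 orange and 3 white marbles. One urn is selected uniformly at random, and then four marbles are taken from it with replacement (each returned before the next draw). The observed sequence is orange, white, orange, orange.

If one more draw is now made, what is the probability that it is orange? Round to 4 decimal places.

0.6073

For each hypothesis, P(data | H) works out to: P(data | urn A) = (3/8)(5/8)(3/8)(3/8) = 0.032959; P(data | urn B) = (3/11)(8/11)(3/11)(3/11) = 0.014753; P(data | urn C) = (8/11)(3/11)(8/11)(8/11) = 0.10491.
Multiplying each by its prior: 1/3 · 0.032959 = 0.010986, 1/3 · 0.014753 = 0.0049177, 1/3 · 0.10491 = 0.03497; with total 0.050874.
Dividing through by the total gives posterior P(urn A | data) = 0.21595, P(urn B | data) = 0.096664, P(urn C | data) = 0.68739.
The predictive probability is P(orange next | data) = (3/8)(0.21595) + (3/11)(0.096664) + (8/11)(0.68739) = 0.60726.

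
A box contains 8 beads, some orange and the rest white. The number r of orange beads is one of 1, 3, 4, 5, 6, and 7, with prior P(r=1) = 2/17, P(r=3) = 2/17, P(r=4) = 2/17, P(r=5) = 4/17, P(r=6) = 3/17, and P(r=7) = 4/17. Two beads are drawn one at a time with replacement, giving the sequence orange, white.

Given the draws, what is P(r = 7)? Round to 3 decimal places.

For each hypothesis, P(data | H) works out to: P(data | r = 1) = (1/8)(7/8) = 7/64; P(data | r = 3) = (3/8)(5/8) = 15/64; P(data | r = 4) = (4/8)(4/8) = 1/4; P(data | r = 5) = (5/8)(3/8) = 15/64; P(data | r = 6) = (6/8)(2/8) = 3/16; P(data | r = 7) = (7/8)(1/8) = 7/64.
Multiplying each by its prior: 2/17 · 7/64 = 7/544, 2/17 · 15/64 = 15/544, 2/17 · 1/4 = 1/34, 4/17 · 15/64 = 15/272, 3/17 · 3/16 = 9/272, 4/17 · 7/64 = 7/272; with total 25/136.
By Bayes' rule, P(r = 7 | data) = (7/272) / (25/136) = 7/50.

0.140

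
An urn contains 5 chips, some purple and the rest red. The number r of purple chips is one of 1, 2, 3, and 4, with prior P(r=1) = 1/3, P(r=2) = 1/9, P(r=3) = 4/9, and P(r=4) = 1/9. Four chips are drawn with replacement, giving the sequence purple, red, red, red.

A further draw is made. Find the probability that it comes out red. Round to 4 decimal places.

0.6509

Under each hypothesis, the probability of the observed sequence is: P(data | r = 1) = (1/5)(4/5)(4/5)(4/5) = 0.1024; P(data | r = 2) = (2/5)(3/5)(3/5)(3/5) = 0.0864; P(data | r = 3) = (3/5)(2/5)(2/5)(2/5) = 0.0384; P(data | r = 4) = (4/5)(1/5)(1/5)(1/5) = 0.0064.
The prior-weighted likelihoods are 1/3 · 0.1024 = 0.034133, 1/9 · 0.0864 = 0.0096, 4/9 · 0.0384 = 0.017067, 1/9 · 0.0064 = 0.00071111; summing to 0.061511.
Normalising, the posterior is P(r = 1 | data) = 0.55491, P(r = 2 | data) = 0.15607, P(r = 3 | data) = 0.27746, P(r = 4 | data) = 0.011561.
So P(red next | data) = Σ P(red next | H) P(H | data) = (4/5)(0.55491) + (3/5)(0.15607) + (2/5)(0.27746) + (1/5)(0.011561) = 0.65087.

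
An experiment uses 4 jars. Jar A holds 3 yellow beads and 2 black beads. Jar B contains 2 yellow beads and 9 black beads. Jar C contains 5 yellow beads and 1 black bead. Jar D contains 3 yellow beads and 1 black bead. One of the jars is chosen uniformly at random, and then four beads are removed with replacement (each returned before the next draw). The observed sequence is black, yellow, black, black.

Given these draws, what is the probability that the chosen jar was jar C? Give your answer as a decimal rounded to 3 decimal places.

0.025

For each hypothesis, P(data | H) works out to: P(data | jar A) = (2/5)(3/5)(2/5)(2/5) = 0.0384; P(data | jar B) = (9/11)(2/11)(9/11)(9/11) = 0.099583; P(data | jar C) = (1/6)(5/6)(1/6)(1/6) = 0.003858; P(data | jar D) = (1/4)(3/4)(1/4)(1/4) = 0.011719.
The prior-weighted likelihoods are 1/4 · 0.0384 = 0.0096, 1/4 · 0.099583 = 0.024896, 1/4 · 0.003858 = 0.00096451, 1/4 · 0.011719 = 0.0029297; with total 0.03839.
Hence P(jar C | data) = (0.00096451) / (0.03839) = 0.025124.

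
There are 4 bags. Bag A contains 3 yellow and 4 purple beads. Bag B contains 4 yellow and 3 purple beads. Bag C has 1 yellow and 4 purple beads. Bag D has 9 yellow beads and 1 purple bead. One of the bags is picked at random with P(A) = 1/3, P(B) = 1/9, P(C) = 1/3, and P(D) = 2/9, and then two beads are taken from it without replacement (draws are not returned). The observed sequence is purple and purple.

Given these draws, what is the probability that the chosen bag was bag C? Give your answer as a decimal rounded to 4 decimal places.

0.6429

Compute the likelihood of the observed sequence for each case: P(data | bag A) = (4/7)(3/6) = 2/7; P(data | bag B) = (3/7)(2/6) = 1/7; P(data | bag C) = (4/5)(3/4) = 3/5; P(data | bag D) = (1/10)(0/9) = 0.
Multiplying each by its prior: 1/3 · 2/7 = 2/21, 1/9 · 1/7 = 1/63, 1/3 · 3/5 = 1/5, 2/9 · 0 = 0; with total 14/45.
By Bayes' rule, P(bag C | data) = (1/5) / (14/45) = 9/14.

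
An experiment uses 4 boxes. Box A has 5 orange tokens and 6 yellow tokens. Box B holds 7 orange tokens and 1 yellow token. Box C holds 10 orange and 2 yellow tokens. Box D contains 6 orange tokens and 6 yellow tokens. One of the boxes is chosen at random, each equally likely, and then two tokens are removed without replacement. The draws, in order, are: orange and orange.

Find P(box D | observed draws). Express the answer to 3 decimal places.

Compute the likelihood of the observed sequence for each case: P(data | box A) = (5/11)(4/10) = 2/11; P(data | box B) = (7/8)(6/7) = 3/4; P(data | box C) = (10/12)(9/11) = 15/22; P(data | box D) = (6/12)(5/11) = 5/22.
The prior-weighted likelihoods are 1/4 · 2/11 = 1/22, 1/4 · 3/4 = 3/16, 1/4 · 15/22 = 15/88, 1/4 · 5/22 = 5/88; these sum to 81/176.
Therefore the posterior P(box D | data) = (5/88) / (81/176) = 10/81.

0.123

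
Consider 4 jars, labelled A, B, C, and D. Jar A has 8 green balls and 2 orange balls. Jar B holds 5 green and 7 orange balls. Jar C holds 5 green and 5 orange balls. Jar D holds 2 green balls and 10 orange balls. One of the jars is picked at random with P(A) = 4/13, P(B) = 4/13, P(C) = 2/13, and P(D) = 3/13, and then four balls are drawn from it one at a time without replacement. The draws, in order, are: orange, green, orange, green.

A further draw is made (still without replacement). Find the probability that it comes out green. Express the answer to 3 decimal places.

Under each hypothesis, the probability of the observed sequence is: P(data | jar A) = (2/10)(8/9)(1/8)(7/7) = 0.022222; P(data | jar B) = (7/12)(5/11)(6/10)(4/9) = 0.070707; P(data | jar C) = (5/10)(5/9)(4/8)(4/7) = 0.079365; P(data | jar D) = (10/12)(2/11)(9/10)(1/9) = 0.015152.
Weighting by the prior gives 4/13 · 0.022222 = 0.0068376, 4/13 · 0.070707 = 0.021756, 2/13 · 0.079365 = 0.01221, 3/13 · 0.015152 = 0.0034965; with total 0.0443.
Dividing through by the total gives posterior P(jar A | data) = 0.15435, P(jar B | data) = 0.4911, P(jar C | data) = 0.27562, P(jar D | data) = 0.078928.
The predictive probability is P(green next | data) = (1)(0.15435) + (3/8)(0.4911) + (1/2)(0.27562) + (0)(0.078928) = 0.47632.

0.476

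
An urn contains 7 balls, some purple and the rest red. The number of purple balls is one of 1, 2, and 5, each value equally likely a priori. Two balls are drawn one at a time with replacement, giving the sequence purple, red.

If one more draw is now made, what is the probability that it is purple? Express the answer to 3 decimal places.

0.418

Compute the likelihood of the observed sequence for each case: P(data | r = 1) = (1/7)(6/7) = 6/49; P(data | r = 2) = (2/7)(5/7) = 10/49; P(data | r = 5) = (5/7)(2/7) = 10/49.
The prior-weighted likelihoods are 1/3 · 6/49 = 2/49, 1/3 · 10/49 = 10/147, 1/3 · 10/49 = 10/147; summing to 26/147.
Dividing through by the total gives posterior P(r = 1 | data) = 3/13, P(r = 2 | data) = 5/13, P(r = 5 | data) = 5/13.
The predictive probability is P(purple next | data) = (1/7)(3/13) + (2/7)(5/13) + (5/7)(5/13) = 38/91.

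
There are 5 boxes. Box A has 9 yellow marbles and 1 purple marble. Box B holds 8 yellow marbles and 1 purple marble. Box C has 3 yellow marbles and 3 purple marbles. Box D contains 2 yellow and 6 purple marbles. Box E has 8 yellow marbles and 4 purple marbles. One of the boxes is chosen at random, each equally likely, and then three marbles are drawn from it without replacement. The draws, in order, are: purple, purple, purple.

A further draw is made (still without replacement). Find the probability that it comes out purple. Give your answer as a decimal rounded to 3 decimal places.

Compute the likelihood of the observed sequence for each case: P(data | box A) = (1/10)(0/9) = 0; P(data | box B) = (1/9)(0/8) = 0; P(data | box C) = (3/6)(2/5)(1/4) = 0.05; P(data | box D) = (6/8)(5/7)(4/6) = 0.35714; P(data | box E) = (4/12)(3/11)(2/10) = 0.018182.
The prior-weighted likelihoods are 1/5 · 0 = 0, 1/5 · 0 = 0, 1/5 · 0.05 = 0.01, 1/5 · 0.35714 = 0.071429, 1/5 · 0.018182 = 0.0036364; summing to 0.085065.
Dividing through by the total gives posterior P(box A | data) = 0, P(box B | data) = 0, P(box C | data) = 0.11756, P(box D | data) = 0.83969, P(box E | data) = 0.042748.
Averaging over the posterior, P(purple next | data) = (0)(0.11756) + (3/5)(0.83969) + (1/9)(0.042748) = 0.50857.

0.509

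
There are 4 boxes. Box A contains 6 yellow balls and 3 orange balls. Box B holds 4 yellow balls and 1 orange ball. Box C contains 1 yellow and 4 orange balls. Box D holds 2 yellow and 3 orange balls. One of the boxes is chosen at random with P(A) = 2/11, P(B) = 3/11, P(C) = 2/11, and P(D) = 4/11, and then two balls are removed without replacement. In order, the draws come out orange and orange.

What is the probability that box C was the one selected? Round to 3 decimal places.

Compute the likelihood of the observed sequence for each case: P(data | box A) = (3/9)(2/8) = 1/12; P(data | box B) = (1/5)(0/4) = 0; P(data | box C) = (4/5)(3/4) = 3/5; P(data | box D) = (3/5)(2/4) = 3/10.
The prior-weighted likelihoods are 2/11 · 1/12 = 1/66, 3/11 · 0 = 0, 2/11 · 3/5 = 6/55, 4/11 · 3/10 = 6/55; summing to 7/30.
Hence P(box C | data) = (6/55) / (7/30) = 36/77.

0.468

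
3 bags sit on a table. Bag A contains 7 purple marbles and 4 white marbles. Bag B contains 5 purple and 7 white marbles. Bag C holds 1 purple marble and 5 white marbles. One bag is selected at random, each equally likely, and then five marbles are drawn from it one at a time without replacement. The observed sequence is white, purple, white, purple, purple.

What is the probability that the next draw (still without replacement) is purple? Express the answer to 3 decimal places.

The likelihood of the observed sequence under each hypothesis: P(data | bag A) = (4/11)(7/10)(3/9)(6/8)(5/7) = 1/22; P(data | bag B) = (7/12)(5/11)(6/10)(4/9)(3/8) = 7/264; P(data | bag C) = (5/6)(1/5)(4/4)(0/3) = 0.
Multiplying each by its prior: 1/3 · 1/22 = 1/66, 1/3 · 7/264 = 7/792, 1/3 · 0 = 0; these sum to 19/792.
The posterior is then P(bag A | data) = 12/19, P(bag B | data) = 7/19, P(bag C | data) = 0.
So P(purple next | data) = Σ P(purple next | H) P(H | data) = (2/3)(12/19) + (2/7)(7/19) = 10/19.

0.526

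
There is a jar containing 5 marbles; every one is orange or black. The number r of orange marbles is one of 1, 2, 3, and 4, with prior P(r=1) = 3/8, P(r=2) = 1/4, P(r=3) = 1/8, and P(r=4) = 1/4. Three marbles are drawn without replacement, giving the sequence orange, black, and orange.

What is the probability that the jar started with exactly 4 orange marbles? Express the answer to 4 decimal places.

Under each hypothesis, the probability of the observed sequence is: P(data | r = 1) = (1/5)(4/4)(0/3) = 0; P(data | r = 2) = (2/5)(3/4)(1/3) = 1/10; P(data | r = 3) = (3/5)(2/4)(2/3) = 1/5; P(data | r = 4) = (4/5)(1/4)(3/3) = 1/5.
Multiplying each by its prior: 3/8 · 0 = 0, 1/4 · 1/10 = 1/40, 1/8 · 1/5 = 1/40, 1/4 · 1/5 = 1/20; summing to 1/10.
Therefore the posterior P(r = 4 | data) = (1/20) / (1/10) = 1/2.

0.5000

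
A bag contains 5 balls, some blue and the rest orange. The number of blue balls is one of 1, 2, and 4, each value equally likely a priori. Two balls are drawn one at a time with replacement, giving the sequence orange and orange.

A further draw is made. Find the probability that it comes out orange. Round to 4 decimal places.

0.7077

For each hypothesis, P(data | H) works out to: P(data | r = 1) = (4/5)(4/5) = 16/25; P(data | r = 2) = (3/5)(3/5) = 9/25; P(data | r = 4) = (1/5)(1/5) = 1/25.
The prior-weighted likelihoods are 1/3 · 16/25 = 16/75, 1/3 · 9/25 = 3/25, 1/3 · 1/25 = 1/75; with total 26/75.
Normalising, the posterior is P(r = 1 | data) = 8/13, P(r = 2 | data) = 9/26, P(r = 4 | data) = 1/26.
So P(orange next | data) = Σ P(orange next | H) P(H | data) = (4/5)(8/13) + (3/5)(9/26) + (1/5)(1/26) = 46/65.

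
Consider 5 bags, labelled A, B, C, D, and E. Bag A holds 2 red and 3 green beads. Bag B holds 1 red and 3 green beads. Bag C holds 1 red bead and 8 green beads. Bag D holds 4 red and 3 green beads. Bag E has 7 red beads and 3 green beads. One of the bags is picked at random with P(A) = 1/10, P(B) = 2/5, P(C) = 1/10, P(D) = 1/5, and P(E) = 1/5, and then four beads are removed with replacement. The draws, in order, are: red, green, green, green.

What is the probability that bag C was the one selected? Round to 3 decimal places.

For each hypothesis, P(data | H) works out to: P(data | bag A) = (2/5)(3/5)(3/5)(3/5) = 0.0864; P(data | bag B) = (1/4)(3/4)(3/4)(3/4) = 0.10547; P(data | bag C) = (1/9)(8/9)(8/9)(8/9) = 0.078037; P(data | bag D) = (4/7)(3/7)(3/7)(3/7) = 0.044981; P(data | bag E) = (7/10)(3/10)(3/10)(3/10) = 0.0189.
The prior-weighted likelihoods are 1/10 · 0.0864 = 0.00864, 2/5 · 0.10547 = 0.042188, 1/10 · 0.078037 = 0.0078037, 1/5 · 0.044981 = 0.0089963, 1/5 · 0.0189 = 0.00378; with total 0.071407.
So P(bag C | data) = (0.0078037) / (0.071407) = 0.10928.

0.109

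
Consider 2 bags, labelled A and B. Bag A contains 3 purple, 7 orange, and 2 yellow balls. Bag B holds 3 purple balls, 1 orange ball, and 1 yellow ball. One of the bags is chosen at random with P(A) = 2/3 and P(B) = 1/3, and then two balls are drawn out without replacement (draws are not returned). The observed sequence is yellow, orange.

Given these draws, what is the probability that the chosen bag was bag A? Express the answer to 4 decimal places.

0.8092

Under each hypothesis, the probability of the observed sequence is: P(data | bag A) = (2/12)(7/11) = 0.10606; P(data | bag B) = (1/5)(1/4) = 0.05.
Weighting by the prior gives 2/3 · 0.10606 = 0.070707, 1/3 · 0.05 = 0.016667; with total 0.087374.
So P(bag A | data) = (0.070707) / (0.087374) = 0.80925.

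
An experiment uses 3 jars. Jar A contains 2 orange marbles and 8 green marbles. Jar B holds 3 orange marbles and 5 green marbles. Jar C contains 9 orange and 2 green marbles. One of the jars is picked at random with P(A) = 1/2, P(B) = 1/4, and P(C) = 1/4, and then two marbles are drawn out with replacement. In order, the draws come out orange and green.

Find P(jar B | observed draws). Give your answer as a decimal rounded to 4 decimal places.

Under each hypothesis, the probability of the observed sequence is: P(data | jar A) = (2/10)(8/10) = 0.16; P(data | jar B) = (3/8)(5/8) = 0.23438; P(data | jar C) = (9/11)(2/11) = 0.14876.
The prior-weighted likelihoods are 1/2 · 0.16 = 0.08, 1/4 · 0.23438 = 0.058594, 1/4 · 0.14876 = 0.03719; these sum to 0.17578.
Hence P(jar B | data) = (0.058594) / (0.17578) = 0.33333.

0.3333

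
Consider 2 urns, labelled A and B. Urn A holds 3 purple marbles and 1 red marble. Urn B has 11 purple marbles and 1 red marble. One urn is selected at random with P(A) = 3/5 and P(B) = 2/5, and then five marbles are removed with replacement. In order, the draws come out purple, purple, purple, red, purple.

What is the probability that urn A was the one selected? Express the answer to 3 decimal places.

0.668

Under each hypothesis, the probability of the observed sequence is: P(data | urn A) = (3/4)(3/4)(3/4)(1/4)(3/4) = 0.079102; P(data | urn B) = (11/12)(11/12)(11/12)(1/12)(11/12) = 0.058839.
Weighting by the prior gives 3/5 · 0.079102 = 0.047461, 2/5 · 0.058839 = 0.023536; summing to 0.070996.
By Bayes' rule, P(urn A | data) = (0.047461) / (0.070996) = 0.6685.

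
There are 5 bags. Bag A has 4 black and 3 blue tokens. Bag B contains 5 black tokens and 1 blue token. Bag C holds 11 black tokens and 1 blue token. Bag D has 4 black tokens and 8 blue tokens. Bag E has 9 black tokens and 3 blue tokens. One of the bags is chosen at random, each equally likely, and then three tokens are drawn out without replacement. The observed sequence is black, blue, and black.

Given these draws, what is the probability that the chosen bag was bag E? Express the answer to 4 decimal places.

0.2488

Compute the likelihood of the observed sequence for each case: P(data | bag A) = (4/7)(3/6)(3/5) = 0.17143; P(data | bag B) = (5/6)(1/5)(4/4) = 0.16667; P(data | bag C) = (11/12)(1/11)(10/10) = 0.083333; P(data | bag D) = (4/12)(8/11)(3/10) = 0.072727; P(data | bag E) = (9/12)(3/11)(8/10) = 0.16364.
The prior-weighted likelihoods are 1/5 · 0.17143 = 0.034286, 1/5 · 0.16667 = 0.033333, 1/5 · 0.083333 = 0.016667, 1/5 · 0.072727 = 0.014545, 1/5 · 0.16364 = 0.032727; these sum to 0.13156.
Therefore the posterior P(bag E | data) = (0.032727) / (0.13156) = 0.24877.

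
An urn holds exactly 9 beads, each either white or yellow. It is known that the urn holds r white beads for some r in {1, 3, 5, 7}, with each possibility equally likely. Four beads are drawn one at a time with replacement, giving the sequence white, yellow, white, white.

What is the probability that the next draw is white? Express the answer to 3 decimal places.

For each hypothesis, P(data | H) works out to: P(data | r = 1) = (1/9)(8/9)(1/9)(1/9) = 0.0012193; P(data | r = 3) = (3/9)(6/9)(3/9)(3/9) = 0.024691; P(data | r = 5) = (5/9)(4/9)(5/9)(5/9) = 0.076208; P(data | r = 7) = (7/9)(2/9)(7/9)(7/9) = 0.10456.
Weighting by the prior gives 1/4 · 0.0012193 = 0.00030483, 1/4 · 0.024691 = 0.0061728, 1/4 · 0.076208 = 0.019052, 1/4 · 0.10456 = 0.026139; with total 0.051669.
Normalising, the posterior is P(r = 1 | data) = 0.0058997, P(r = 3 | data) = 0.11947, P(r = 5 | data) = 0.36873, P(r = 7 | data) = 0.5059.
So P(white next | data) = Σ P(white next | H) P(H | data) = (1/9)(0.0058997) + (1/3)(0.11947) + (5/9)(0.36873) + (7/9)(0.5059) = 0.63881.

0.639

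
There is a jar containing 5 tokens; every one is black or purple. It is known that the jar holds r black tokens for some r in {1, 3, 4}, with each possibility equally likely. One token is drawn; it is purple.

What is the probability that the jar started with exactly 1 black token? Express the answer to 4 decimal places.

Under each hypothesis, the probability of this draw is: P(data | r = 1) = (4/5) = 4/5; P(data | r = 3) = (2/5) = 2/5; P(data | r = 4) = (1/5) = 1/5.
Multiplying each by its prior: 1/3 · 4/5 = 4/15, 1/3 · 2/5 = 2/15, 1/3 · 1/5 = 1/15; with total 7/15.
Hence P(r = 1 | data) = (4/15) / (7/15) = 4/7.

0.5714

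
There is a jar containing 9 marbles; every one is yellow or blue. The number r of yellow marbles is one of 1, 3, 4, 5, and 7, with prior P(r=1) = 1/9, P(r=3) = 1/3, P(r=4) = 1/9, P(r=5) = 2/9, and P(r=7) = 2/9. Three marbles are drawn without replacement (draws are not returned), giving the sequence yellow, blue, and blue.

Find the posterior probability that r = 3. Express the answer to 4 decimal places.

0.4874

The likelihood of the observed sequence under each hypothesis: P(data | r = 1) = (1/9)(8/8)(7/7) = 0.11111; P(data | r = 3) = (3/9)(6/8)(5/7) = 0.17857; P(data | r = 4) = (4/9)(5/8)(4/7) = 0.15873; P(data | r = 5) = (5/9)(4/8)(3/7) = 0.11905; P(data | r = 7) = (7/9)(2/8)(1/7) = 0.027778.
Multiplying each by its prior: 1/9 · 0.11111 = 0.012346, 1/3 · 0.17857 = 0.059524, 1/9 · 0.15873 = 0.017637, 2/9 · 0.11905 = 0.026455, 2/9 · 0.027778 = 0.0061728; these sum to 0.12213.
Hence P(r = 3 | data) = (0.059524) / (0.12213) = 0.48736.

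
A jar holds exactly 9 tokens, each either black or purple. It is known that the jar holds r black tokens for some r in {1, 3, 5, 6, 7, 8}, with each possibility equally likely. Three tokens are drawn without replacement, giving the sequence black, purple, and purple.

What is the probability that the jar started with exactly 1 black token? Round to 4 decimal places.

0.2188

For each hypothesis, P(data | H) works out to: P(data | r = 1) = (1/9)(8/8)(7/7) = 1/9; P(data | r = 3) = (3/9)(6/8)(5/7) = 5/28; P(data | r = 5) = (5/9)(4/8)(3/7) = 5/42; P(data | r = 6) = (6/9)(3/8)(2/7) = 1/14; P(data | r = 7) = (7/9)(2/8)(1/7) = 1/36; P(data | r = 8) = (8/9)(1/8)(0/7) = 0.
Multiplying each by its prior: 1/6 · 1/9 = 1/54, 1/6 · 5/28 = 5/168, 1/6 · 5/42 = 5/252, 1/6 · 1/14 = 1/84, 1/6 · 1/36 = 1/216, 1/6 · 0 = 0; these sum to 16/189.
Therefore the posterior P(r = 1 | data) = (1/54) / (16/189) = 7/32.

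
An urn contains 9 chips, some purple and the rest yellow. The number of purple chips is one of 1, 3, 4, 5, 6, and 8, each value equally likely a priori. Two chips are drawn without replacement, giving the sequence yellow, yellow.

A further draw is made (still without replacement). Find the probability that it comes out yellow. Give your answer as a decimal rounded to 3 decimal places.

The likelihood of the observed sequence under each hypothesis: P(data | r = 1) = (8/9)(7/8) = 7/9; P(data | r = 3) = (6/9)(5/8) = 5/12; P(data | r = 4) = (5/9)(4/8) = 5/18; P(data | r = 5) = (4/9)(3/8) = 1/6; P(data | r = 6) = (3/9)(2/8) = 1/12; P(data | r = 8) = (1/9)(0/8) = 0.
The prior-weighted likelihoods are 1/6 · 7/9 = 7/54, 1/6 · 5/12 = 5/72, 1/6 · 5/18 = 5/108, 1/6 · 1/6 = 1/36, 1/6 · 1/12 = 1/72, 1/6 · 0 = 0; with total 31/108.
The posterior is then P(r = 1 | data) = 14/31, P(r = 3 | data) = 15/62, P(r = 4 | data) = 5/31, P(r = 5 | data) = 3/31, P(r = 6 | data) = 3/62, P(r = 8 | data) = 0.
Averaging over the posterior, P(yellow next | data) = (6/7)(14/31) + (4/7)(15/62) + (3/7)(5/31) + (2/7)(3/31) + (1/7)(3/62) = 39/62.

0.629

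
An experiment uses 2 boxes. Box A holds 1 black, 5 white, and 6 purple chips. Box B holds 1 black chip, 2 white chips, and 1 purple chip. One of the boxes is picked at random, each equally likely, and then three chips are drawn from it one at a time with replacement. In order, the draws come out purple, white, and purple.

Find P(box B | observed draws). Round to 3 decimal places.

0.231

Compute the likelihood of the observed sequence for each case: P(data | box A) = (6/12)(5/12)(6/12) = 5/48; P(data | box B) = (1/4)(2/4)(1/4) = 1/32.
Weighting by the prior gives 1/2 · 5/48 = 5/96, 1/2 · 1/32 = 1/64; these sum to 13/192.
By Bayes' rule, P(box B | data) = (1/64) / (13/192) = 3/13.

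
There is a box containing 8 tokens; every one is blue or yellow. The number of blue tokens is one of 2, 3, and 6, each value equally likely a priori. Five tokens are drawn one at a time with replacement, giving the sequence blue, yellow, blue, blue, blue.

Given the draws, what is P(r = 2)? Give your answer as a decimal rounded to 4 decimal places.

For each hypothesis, P(data | H) works out to: P(data | r = 2) = (2/8)(6/8)(2/8)(2/8)(2/8) = 0.0029297; P(data | r = 3) = (3/8)(5/8)(3/8)(3/8)(3/8) = 0.01236; P(data | r = 6) = (6/8)(2/8)(6/8)(6/8)(6/8) = 0.079102.
The prior-weighted likelihoods are 1/3 · 0.0029297 = 0.00097656, 1/3 · 0.01236 = 0.0041199, 1/3 · 0.079102 = 0.026367; with total 0.031464.
Hence P(r = 2 | data) = (0.00097656) / (0.031464) = 0.031038.

0.0310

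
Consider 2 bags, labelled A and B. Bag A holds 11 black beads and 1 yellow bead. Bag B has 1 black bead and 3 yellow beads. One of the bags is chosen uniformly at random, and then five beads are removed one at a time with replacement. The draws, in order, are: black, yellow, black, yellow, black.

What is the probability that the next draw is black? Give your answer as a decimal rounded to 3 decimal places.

0.502

Under each hypothesis, the probability of the observed sequence is: P(data | bag A) = (11/12)(1/12)(11/12)(1/12)(11/12) = 0.005349; P(data | bag B) = (1/4)(3/4)(1/4)(3/4)(1/4) = 0.0087891.
Multiplying each by its prior: 1/2 · 0.005349 = 0.0026745, 1/2 · 0.0087891 = 0.0043945; summing to 0.007069.
The posterior is then P(bag A | data) = 0.37834, P(bag B | data) = 0.62166.
Averaging over the posterior, P(black next | data) = (11/12)(0.37834) + (1/4)(0.62166) = 0.50223.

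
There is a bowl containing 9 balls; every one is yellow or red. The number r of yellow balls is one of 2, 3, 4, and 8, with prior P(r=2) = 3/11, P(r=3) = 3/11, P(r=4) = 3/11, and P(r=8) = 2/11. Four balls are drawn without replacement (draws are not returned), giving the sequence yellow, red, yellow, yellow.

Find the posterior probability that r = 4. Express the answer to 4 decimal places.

0.3158

The likelihood of the observed sequence under each hypothesis: P(data | r = 2) = (2/9)(7/8)(1/7)(0/6) = 0; P(data | r = 3) = (3/9)(6/8)(2/7)(1/6) = 0.011905; P(data | r = 4) = (4/9)(5/8)(3/7)(2/6) = 0.039683; P(data | r = 8) = (8/9)(1/8)(7/7)(6/6) = 0.11111.
Weighting by the prior gives 3/11 · 0 = 0, 3/11 · 0.011905 = 0.0032468, 3/11 · 0.039683 = 0.010823, 2/11 · 0.11111 = 0.020202; these sum to 0.034271.
Hence P(r = 4 | data) = (0.010823) / (0.034271) = 0.31579.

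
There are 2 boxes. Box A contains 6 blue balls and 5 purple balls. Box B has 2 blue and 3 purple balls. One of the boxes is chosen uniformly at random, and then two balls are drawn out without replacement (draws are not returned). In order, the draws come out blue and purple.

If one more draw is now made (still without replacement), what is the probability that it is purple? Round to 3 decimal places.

Compute the likelihood of the observed sequence for each case: P(data | box A) = (6/11)(5/10) = 3/11; P(data | box B) = (2/5)(3/4) = 3/10.
Multiplying each by its prior: 1/2 · 3/11 = 3/22, 1/2 · 3/10 = 3/20; these sum to 63/220.
Dividing through by the total gives posterior P(box A | data) = 10/21, P(box B | data) = 11/21.
The predictive probability is P(purple next | data) = (4/9)(10/21) + (2/3)(11/21) = 106/189.

0.561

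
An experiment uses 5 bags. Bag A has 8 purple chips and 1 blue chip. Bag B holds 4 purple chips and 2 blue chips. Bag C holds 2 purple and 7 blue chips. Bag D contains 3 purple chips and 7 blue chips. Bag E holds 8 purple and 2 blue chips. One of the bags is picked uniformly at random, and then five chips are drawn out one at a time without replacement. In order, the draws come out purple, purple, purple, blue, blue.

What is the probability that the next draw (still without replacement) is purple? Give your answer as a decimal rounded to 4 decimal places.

0.9143

The likelihood of the observed sequence under each hypothesis: P(data | bag A) = (8/9)(7/8)(6/7)(1/6)(0/5) = 0; P(data | bag B) = (4/6)(3/5)(2/4)(2/3)(1/2) = 1/15; P(data | bag C) = (2/9)(1/8)(0/7) = 0; P(data | bag D) = (3/10)(2/9)(1/8)(7/7)(6/6) = 1/120; P(data | bag E) = (8/10)(7/9)(6/8)(2/7)(1/6) = 1/45.
Weighting by the prior gives 1/5 · 0 = 0, 1/5 · 1/15 = 1/75, 1/5 · 0 = 0, 1/5 · 1/120 = 1/600, 1/5 · 1/45 = 1/225; these sum to 7/360.
The posterior is then P(bag A | data) = 0, P(bag B | data) = 24/35, P(bag C | data) = 0, P(bag D | data) = 3/35, P(bag E | data) = 8/35.
Averaging over the posterior, P(purple next | data) = (1)(24/35) + (0)(3/35) + (1)(8/35) = 32/35.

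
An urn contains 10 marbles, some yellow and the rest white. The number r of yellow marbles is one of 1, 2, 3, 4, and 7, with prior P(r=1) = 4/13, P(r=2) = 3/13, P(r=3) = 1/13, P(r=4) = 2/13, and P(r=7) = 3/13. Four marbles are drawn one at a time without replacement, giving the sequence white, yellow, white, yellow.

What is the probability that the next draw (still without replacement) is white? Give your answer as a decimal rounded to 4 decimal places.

0.5581

The likelihood of the observed sequence under each hypothesis: P(data | r = 1) = (9/10)(1/9)(8/8)(0/7) = 0; P(data | r = 2) = (8/10)(2/9)(7/8)(1/7) = 0.022222; P(data | r = 3) = (7/10)(3/9)(6/8)(2/7) = 0.05; P(data | r = 4) = (6/10)(4/9)(5/8)(3/7) = 0.071429; P(data | r = 7) = (3/10)(7/9)(2/8)(6/7) = 0.05.
The prior-weighted likelihoods are 4/13 · 0 = 0, 3/13 · 0.022222 = 0.0051282, 1/13 · 0.05 = 0.0038462, 2/13 · 0.071429 = 0.010989, 3/13 · 0.05 = 0.011538; these sum to 0.031502.
Dividing through by the total gives posterior P(r = 1 | data) = 0, P(r = 2 | data) = 0.16279, P(r = 3 | data) = 0.12209, P(r = 4 | data) = 0.34884, P(r = 7 | data) = 0.36628.
So P(white next | data) = Σ P(white next | H) P(H | data) = (1)(0.16279) + (5/6)(0.12209) + (2/3)(0.34884) + (1/6)(0.36628) = 0.55814.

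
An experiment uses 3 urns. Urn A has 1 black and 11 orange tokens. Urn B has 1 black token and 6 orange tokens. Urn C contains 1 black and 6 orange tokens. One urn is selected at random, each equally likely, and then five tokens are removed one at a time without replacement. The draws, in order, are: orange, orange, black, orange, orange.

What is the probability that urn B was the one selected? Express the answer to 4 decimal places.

The likelihood of the observed sequence under each hypothesis: P(data | urn A) = (11/12)(10/11)(1/10)(9/9)(8/8) = 1/12; P(data | urn B) = (6/7)(5/6)(1/5)(4/4)(3/3) = 1/7; P(data | urn C) = (6/7)(5/6)(1/5)(4/4)(3/3) = 1/7.
Weighting by the prior gives 1/3 · 1/12 = 1/36, 1/3 · 1/7 = 1/21, 1/3 · 1/7 = 1/21; these sum to 31/252.
Hence P(urn B | data) = (1/21) / (31/252) = 12/31.

0.3871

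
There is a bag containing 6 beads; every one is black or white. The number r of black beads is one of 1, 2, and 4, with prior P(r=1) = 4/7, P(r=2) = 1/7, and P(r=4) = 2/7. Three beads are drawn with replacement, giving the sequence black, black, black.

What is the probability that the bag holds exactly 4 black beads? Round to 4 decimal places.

Compute the likelihood of the observed sequence for each case: P(data | r = 1) = (1/6)(1/6)(1/6) = 1/216; P(data | r = 2) = (2/6)(2/6)(2/6) = 1/27; P(data | r = 4) = (4/6)(4/6)(4/6) = 8/27.
Weighting by the prior gives 4/7 · 1/216 = 1/378, 1/7 · 1/27 = 1/189, 2/7 · 8/27 = 16/189; with total 5/54.
So P(r = 4 | data) = (16/189) / (5/54) = 32/35.

0.9143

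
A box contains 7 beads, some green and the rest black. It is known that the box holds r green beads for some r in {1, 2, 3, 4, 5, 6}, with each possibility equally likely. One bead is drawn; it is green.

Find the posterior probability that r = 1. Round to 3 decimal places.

The likelihood of this draw under each hypothesis: P(data | r = 1) = (1/7) = 1/7; P(data | r = 2) = (2/7) = 2/7; P(data | r = 3) = (3/7) = 3/7; P(data | r = 4) = (4/7) = 4/7; P(data | r = 5) = (5/7) = 5/7; P(data | r = 6) = (6/7) = 6/7.
Weighting by the prior gives 1/6 · 1/7 = 1/42, 1/6 · 2/7 = 1/21, 1/6 · 3/7 = 1/14, 1/6 · 4/7 = 2/21, 1/6 · 5/7 = 5/42, 1/6 · 6/7 = 1/7; with total 1/2.
By Bayes' rule, P(r = 1 | data) = (1/42) / (1/2) = 1/21.

0.048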